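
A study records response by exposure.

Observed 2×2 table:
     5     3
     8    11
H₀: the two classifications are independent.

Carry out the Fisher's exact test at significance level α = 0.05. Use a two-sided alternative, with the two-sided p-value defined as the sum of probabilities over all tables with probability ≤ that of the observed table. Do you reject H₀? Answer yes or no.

Margins: r₁=8, r₂=19, c₁=13, c₂=14, n=27
p_obs = C(8,5)·C(19,8)/C(27,13); sum pmf over tables with pmf ≤ p_obs
p-value (two-sided) = 0.41971
At α=0.05: p ≥ α → fail to reject H₀

reject H₀: no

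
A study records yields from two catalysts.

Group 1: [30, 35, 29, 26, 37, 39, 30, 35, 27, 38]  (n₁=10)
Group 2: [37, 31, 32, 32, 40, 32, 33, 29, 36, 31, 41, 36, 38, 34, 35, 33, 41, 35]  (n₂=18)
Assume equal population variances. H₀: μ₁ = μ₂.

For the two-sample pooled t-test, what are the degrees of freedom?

degrees of freedom = 26

df = n₁ + n₂ − 2 = 10 + 18 − 2 = 26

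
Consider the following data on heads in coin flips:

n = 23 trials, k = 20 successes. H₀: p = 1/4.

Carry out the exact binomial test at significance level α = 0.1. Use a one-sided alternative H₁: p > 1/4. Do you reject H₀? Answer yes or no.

reject H₀: yes

Exact binomial: n=23, k=20, p₀=1/4=0.2500
P(X≥20) from Σ C(n,i)·p₀^i·(1−p₀)^(n−i)
p-value (one-sided, H₁ greater) = 0.00000
At α=0.1: p < α → reject H₀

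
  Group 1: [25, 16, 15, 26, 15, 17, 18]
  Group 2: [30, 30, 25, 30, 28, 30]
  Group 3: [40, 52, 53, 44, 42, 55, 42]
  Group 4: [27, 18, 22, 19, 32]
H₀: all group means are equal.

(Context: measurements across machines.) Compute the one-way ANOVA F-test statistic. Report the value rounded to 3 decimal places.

Group means [18.86, 28.83, 46.86, 23.60], grand mean 30.040
SSB = Σnᵢ(x̄ᵢ−x̄)² = 3071.212; SSW = ΣΣ(x−x̄ᵢ)² = 521.748
MSB = 3071.212/3 = 1023.7375; MSW = 521.748/21 = 24.8451
F = MSB/MSW = 41.2048
df = (3, 21)

test statistic = 41.205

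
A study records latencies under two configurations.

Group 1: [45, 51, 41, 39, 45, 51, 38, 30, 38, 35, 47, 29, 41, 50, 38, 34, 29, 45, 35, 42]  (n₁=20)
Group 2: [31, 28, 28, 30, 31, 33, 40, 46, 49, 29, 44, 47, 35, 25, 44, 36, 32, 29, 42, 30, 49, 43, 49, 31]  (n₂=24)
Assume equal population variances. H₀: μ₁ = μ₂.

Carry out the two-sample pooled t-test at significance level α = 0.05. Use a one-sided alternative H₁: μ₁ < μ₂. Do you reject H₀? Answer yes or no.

x̄₁=40.150, s₁=6.930, n₁=20
x̄₂=36.708, s₂=7.981, n₂=24
s_p² = [19·6.930² + 23·7.981²]/42 = 56.6073
SE = √(s_p²·(1/20+1/24)) = 2.2779
t = (40.150−36.708)/2.2779 = 1.5109
df = 42
p-value (one-sided, H₁ less) = 0.93085
At α=0.05: p ≥ α → fail to reject H₀

reject H₀: no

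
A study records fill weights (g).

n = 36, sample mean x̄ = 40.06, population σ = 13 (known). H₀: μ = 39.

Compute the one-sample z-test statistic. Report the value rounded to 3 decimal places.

test statistic = 0.489

SE = σ/√n = 13/√36 = 2.1667
z = (x̄−μ₀)/SE = (40.06−39)/2.1667 = 0.4892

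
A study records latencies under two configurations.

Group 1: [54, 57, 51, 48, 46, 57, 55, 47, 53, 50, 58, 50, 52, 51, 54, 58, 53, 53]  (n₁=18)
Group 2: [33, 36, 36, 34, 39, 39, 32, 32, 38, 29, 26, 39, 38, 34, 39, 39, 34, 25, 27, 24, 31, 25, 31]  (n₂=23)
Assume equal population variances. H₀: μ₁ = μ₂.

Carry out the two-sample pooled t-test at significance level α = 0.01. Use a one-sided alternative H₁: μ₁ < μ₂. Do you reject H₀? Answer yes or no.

reject H₀: no

x̄₁=52.611, s₁=3.616, n₁=18
x̄₂=33.043, s₂=5.094, n₂=23
s_p² = [17·3.616² + 22·5.094²]/39 = 20.3393
SE = √(s_p²·(1/18+1/23)) = 1.4193
t = (52.611−33.043)/1.4193 = 13.7873
df = 39
p-value (one-sided, H₁ less) = 1.00000
At α=0.01: p ≥ α → fail to reject H₀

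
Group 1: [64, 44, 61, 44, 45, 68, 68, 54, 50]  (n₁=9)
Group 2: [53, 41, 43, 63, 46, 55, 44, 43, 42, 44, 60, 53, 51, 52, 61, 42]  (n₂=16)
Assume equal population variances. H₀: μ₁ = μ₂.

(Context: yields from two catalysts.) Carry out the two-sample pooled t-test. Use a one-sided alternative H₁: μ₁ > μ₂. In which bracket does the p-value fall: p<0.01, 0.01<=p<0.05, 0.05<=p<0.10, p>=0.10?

p-value bracket: 0.05<=p<0.10

x̄₁=55.333, s₁=10.137, n₁=9
x̄₂=49.562, s₂=7.438, n₂=16
s_p² = [8·10.137² + 15·7.438²]/23 = 71.8234
SE = √(s_p²·(1/9+1/16)) = 3.5312
t = (55.333−49.562)/3.5312 = 1.6342
df = 23
p-value (one-sided, H₁ greater) = 0.05791
→ bracket: 0.05<=p<0.10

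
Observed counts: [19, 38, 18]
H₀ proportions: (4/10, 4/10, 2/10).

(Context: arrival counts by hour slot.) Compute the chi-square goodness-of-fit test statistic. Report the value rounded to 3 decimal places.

test statistic = 6.767

n = 75; E_i = n·p_i = [30.00, 30.00, 15.00]
χ² = (19−30.00)²/30.00 + (38−30.00)²/30.00 + (18−15.00)²/15.00 = 6.7667
df = 2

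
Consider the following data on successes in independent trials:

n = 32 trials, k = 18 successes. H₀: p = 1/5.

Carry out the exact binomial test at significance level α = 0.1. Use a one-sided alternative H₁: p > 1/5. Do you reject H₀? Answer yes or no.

Exact binomial: n=32, k=18, p₀=1/5=0.2000
P(X≥18) from Σ C(n,i)·p₀^i·(1−p₀)^(n−i)
p-value (one-sided, H₁ greater) = 0.00001
At α=0.1: p < α → reject H₀

reject H₀: yes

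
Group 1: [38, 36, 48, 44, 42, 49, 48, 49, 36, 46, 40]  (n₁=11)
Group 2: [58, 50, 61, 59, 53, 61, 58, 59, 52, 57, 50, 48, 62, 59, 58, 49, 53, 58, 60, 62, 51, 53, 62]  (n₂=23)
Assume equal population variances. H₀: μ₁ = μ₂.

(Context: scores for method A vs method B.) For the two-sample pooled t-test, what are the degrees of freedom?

degrees of freedom = 32

df = n₁ + n₂ − 2 = 11 + 23 − 2 = 32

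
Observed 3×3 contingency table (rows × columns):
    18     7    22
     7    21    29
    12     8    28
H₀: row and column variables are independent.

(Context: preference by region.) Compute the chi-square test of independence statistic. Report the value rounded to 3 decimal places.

test statistic = 14.502

Row totals [47, 57, 48], col totals [37, 36, 79], n=152
χ² = (18−11.44)²/11.44 + (7−11.13)²/11.13 + (22−24.43)²/24.43 + (7−13.88)²/13.88 + (21−13.50)²/13.50 + (29−29.62)²/29.62 + (12−11.68)²/11.68 + (8−11.37)²/11.37 + (28−24.95)²/24.95 = 14.5017
df = 4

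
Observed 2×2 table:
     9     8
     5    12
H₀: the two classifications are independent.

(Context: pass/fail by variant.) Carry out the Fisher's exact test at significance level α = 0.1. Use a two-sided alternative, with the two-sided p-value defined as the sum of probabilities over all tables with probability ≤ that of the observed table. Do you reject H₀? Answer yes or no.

reject H₀: no

Margins: r₁=17, r₂=17, c₁=14, c₂=20, n=34
p_obs = C(17,9)·C(17,5)/C(34,14); sum pmf over tables with pmf ≤ p_obs
p-value (two-sided) = 0.29600
At α=0.1: p ≥ α → fail to reject H₀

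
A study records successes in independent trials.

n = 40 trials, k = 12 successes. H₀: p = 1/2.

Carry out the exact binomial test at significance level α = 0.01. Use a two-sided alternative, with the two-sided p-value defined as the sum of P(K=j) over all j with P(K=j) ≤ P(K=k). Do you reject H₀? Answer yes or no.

reject H₀: no

Exact binomial: n=40, k=12, p₀=1/2=0.5000
P(X=j) = C(n,j)·p₀^j·(1−p₀)^(n−j); p = Σ P(X=j) over j with P(X=j) ≤ P(X=12)
p-value (two-sided) = 0.01659
At α=0.01: p ≥ α → fail to reject H₀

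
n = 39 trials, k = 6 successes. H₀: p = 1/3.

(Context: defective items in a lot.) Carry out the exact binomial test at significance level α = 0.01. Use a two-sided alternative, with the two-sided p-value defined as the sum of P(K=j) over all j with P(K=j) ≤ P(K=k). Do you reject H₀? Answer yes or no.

Exact binomial: n=39, k=6, p₀=1/3=0.3333
P(X=j) = C(n,j)·p₀^j·(1−p₀)^(n−j); p = Σ P(X=j) over j with P(X=j) ≤ P(X=6)
p-value (two-sided) = 0.01682
At α=0.01: p ≥ α → fail to reject H₀

reject H₀: no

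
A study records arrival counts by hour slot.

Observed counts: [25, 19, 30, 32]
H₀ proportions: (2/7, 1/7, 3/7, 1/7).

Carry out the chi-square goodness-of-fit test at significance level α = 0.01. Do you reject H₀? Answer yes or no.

reject H₀: yes

n = 106; E_i = n·p_i = [30.29, 15.14, 45.43, 15.14]
χ² = (25−30.29)²/30.29 + (19−15.14)²/15.14 + (30−45.43)²/45.43 + (32−15.14)²/15.14 = 25.9104
df = 3
p-value (upper-tail) = 0.00001
At α=0.01: p < α → reject H₀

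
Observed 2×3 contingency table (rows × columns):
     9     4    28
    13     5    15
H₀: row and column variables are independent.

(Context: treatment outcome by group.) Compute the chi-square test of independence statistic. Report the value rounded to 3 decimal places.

Row totals [41, 33], col totals [22, 9, 43], n=74
χ² = (9−12.19)²/12.19 + (4−4.99)²/4.99 + (28−23.82)²/23.82 + (13−9.81)²/9.81 + (5−4.01)²/4.01 + (15−19.18)²/19.18 = 3.9499
df = 2

test statistic = 3.950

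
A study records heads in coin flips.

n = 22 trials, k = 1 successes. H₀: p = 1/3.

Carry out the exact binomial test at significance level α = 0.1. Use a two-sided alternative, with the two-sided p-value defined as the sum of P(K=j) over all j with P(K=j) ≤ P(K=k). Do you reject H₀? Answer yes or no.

Exact binomial: n=22, k=1, p₀=1/3=0.3333
P(X=j) = C(n,j)·p₀^j·(1−p₀)^(n−j); p = Σ P(X=j) over j with P(X=j) ≤ P(X=1)
p-value (two-sided) = 0.00248
At α=0.1: p < α → reject H₀

reject H₀: yes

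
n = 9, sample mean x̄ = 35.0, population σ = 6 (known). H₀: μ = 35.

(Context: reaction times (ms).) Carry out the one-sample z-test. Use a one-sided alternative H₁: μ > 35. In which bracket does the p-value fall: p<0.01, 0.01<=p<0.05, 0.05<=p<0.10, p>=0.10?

SE = σ/√n = 6/√9 = 2.0000
z = (x̄−μ₀)/SE = (35.0−35)/2.0000 = 0.0000
p-value (one-sided, H₁ greater) = 0.50000
→ bracket: p>=0.10

p-value bracket: p>=0.10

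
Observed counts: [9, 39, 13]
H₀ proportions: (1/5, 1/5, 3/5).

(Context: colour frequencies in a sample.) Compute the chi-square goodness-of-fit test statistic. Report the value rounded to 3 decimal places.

test statistic = 74.929

n = 61; E_i = n·p_i = [12.20, 12.20, 36.60]
χ² = (9−12.20)²/12.20 + (39−12.20)²/12.20 + (13−36.60)²/36.60 = 74.9290
df = 2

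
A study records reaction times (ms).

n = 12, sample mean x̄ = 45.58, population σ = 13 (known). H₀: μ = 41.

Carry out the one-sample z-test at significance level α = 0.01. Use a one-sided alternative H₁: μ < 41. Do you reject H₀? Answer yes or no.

reject H₀: no

SE = σ/√n = 13/√12 = 3.7528
z = (x̄−μ₀)/SE = (45.58−41)/3.7528 = 1.2204
p-value (one-sided, H₁ less) = 0.88885
At α=0.01: p ≥ α → fail to reject H₀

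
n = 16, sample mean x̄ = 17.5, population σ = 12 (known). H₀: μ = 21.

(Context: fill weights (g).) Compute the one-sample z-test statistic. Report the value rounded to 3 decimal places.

SE = σ/√n = 12/√16 = 3.0000
z = (x̄−μ₀)/SE = (17.5−21)/3.0000 = -1.1667

test statistic = -1.167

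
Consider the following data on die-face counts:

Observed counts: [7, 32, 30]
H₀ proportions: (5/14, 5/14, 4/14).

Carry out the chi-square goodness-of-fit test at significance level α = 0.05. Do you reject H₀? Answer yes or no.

n = 69; E_i = n·p_i = [24.64, 24.64, 19.71]
χ² = (7−24.64)²/24.64 + (32−24.64)²/24.64 + (30−19.71)²/19.71 = 20.1942
df = 2
p-value (upper-tail) = 0.00004
At α=0.05: p < α → reject H₀

reject H₀: yes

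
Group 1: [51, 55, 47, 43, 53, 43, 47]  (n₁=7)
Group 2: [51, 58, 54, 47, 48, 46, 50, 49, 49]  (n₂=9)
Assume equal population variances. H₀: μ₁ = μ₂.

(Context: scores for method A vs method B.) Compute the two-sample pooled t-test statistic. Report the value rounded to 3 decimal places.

x̄₁=48.429, s₁=4.721, n₁=7
x̄₂=50.222, s₂=3.734, n₂=9
s_p² = [6·4.721² + 8·3.734²]/14 = 17.5193
SE = √(s_p²·(1/7+1/9)) = 2.1093
t = (48.429−50.222)/2.1093 = -0.8503
df = 14

test statistic = -0.850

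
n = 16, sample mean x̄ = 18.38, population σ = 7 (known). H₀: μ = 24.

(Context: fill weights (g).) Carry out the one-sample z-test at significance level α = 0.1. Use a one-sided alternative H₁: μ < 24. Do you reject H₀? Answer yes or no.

reject H₀: yes

SE = σ/√n = 7/√16 = 1.7500
z = (x̄−μ₀)/SE = (18.38−24)/1.7500 = -3.2114
p-value (one-sided, H₁ less) = 0.00066
At α=0.1: p < α → reject H₀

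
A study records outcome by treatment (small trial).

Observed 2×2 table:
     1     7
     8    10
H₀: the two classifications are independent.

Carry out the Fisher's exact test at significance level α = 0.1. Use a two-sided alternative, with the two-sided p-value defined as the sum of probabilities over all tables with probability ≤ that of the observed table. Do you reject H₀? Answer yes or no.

reject H₀: no

Margins: r₁=8, r₂=18, c₁=9, c₂=17, n=26
p_obs = C(8,1)·C(18,8)/C(26,9); sum pmf over tables with pmf ≤ p_obs
p-value (two-sided) = 0.19015
At α=0.1: p ≥ α → fail to reject H₀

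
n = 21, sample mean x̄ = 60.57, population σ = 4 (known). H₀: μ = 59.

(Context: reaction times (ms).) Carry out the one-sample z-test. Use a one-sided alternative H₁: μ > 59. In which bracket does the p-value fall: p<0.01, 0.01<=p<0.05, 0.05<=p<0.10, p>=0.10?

p-value bracket: 0.01<=p<0.05

SE = σ/√n = 4/√21 = 0.8729
z = (x̄−μ₀)/SE = (60.57−59)/0.8729 = 1.7987
p-value (one-sided, H₁ greater) = 0.03604
→ bracket: 0.01<=p<0.05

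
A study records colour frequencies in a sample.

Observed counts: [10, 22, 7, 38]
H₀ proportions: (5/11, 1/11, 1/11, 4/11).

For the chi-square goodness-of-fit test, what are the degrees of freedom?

degrees of freedom = 3

df = k − 1 = 4 − 1 = 3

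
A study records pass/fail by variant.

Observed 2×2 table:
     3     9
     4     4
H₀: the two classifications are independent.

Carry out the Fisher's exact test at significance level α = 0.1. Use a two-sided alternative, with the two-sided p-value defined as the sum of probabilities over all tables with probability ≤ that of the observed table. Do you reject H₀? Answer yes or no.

reject H₀: no

Margins: r₁=12, r₂=8, c₁=7, c₂=13, n=20
p_obs = C(12,3)·C(8,4)/C(20,7); sum pmf over tables with pmf ≤ p_obs
p-value (two-sided) = 0.35635
At α=0.1: p ≥ α → fail to reject H₀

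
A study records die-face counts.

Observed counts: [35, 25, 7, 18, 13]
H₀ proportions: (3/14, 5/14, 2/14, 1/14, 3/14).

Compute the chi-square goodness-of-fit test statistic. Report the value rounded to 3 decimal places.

n = 98; E_i = n·p_i = [21.00, 35.00, 14.00, 7.00, 21.00]
χ² = (35−21.00)²/21.00 + (25−35.00)²/35.00 + (7−14.00)²/14.00 + (18−7.00)²/7.00 + (13−21.00)²/21.00 = 36.0238
df = 4

test statistic = 36.024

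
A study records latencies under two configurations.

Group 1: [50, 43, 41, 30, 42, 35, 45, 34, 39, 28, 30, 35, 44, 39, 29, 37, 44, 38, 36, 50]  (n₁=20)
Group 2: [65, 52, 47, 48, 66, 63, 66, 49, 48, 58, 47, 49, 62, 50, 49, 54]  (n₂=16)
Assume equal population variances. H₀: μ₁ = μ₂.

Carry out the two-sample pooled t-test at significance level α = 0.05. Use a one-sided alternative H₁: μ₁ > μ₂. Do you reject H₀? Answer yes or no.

reject H₀: no

x̄₁=38.450, s₁=6.509, n₁=20
x̄₂=54.562, s₂=7.438, n₂=16
s_p² = [19·6.509² + 15·7.438²]/34 = 48.0849
SE = √(s_p²·(1/20+1/16)) = 2.3258
t = (38.450−54.562)/2.3258 = -6.9276
df = 34
p-value (one-sided, H₁ greater) = 1.00000
At α=0.05: p ≥ α → fail to reject H₀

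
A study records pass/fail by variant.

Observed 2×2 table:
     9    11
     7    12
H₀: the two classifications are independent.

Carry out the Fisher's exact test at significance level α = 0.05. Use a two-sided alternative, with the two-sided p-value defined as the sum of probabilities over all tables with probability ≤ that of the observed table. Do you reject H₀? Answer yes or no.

Margins: r₁=20, r₂=19, c₁=16, c₂=23, n=39
p_obs = C(20,9)·C(19,7)/C(39,16); sum pmf over tables with pmf ≤ p_obs
p-value (two-sided) = 0.74753
At α=0.05: p ≥ α → fail to reject H₀

reject H₀: no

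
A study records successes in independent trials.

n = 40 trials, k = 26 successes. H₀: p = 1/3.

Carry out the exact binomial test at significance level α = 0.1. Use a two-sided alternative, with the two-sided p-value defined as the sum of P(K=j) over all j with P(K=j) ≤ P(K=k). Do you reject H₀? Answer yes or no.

Exact binomial: n=40, k=26, p₀=1/3=0.3333
P(X=j) = C(n,j)·p₀^j·(1−p₀)^(n−j); p = Σ P(X=j) over j with P(X=j) ≤ P(X=26)
p-value (two-sided) = 0.00006
At α=0.1: p < α → reject H₀

reject H₀: yes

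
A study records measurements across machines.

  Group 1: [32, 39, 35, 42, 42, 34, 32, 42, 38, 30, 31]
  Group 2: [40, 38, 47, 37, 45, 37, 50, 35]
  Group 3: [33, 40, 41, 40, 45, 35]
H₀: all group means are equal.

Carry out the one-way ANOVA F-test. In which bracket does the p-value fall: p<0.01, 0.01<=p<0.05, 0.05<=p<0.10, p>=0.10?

Group means [36.09, 41.12, 39.00], grand mean 38.400
SSB = Σnᵢ(x̄ᵢ−x̄)² = 120.216; SSW = ΣΣ(x−x̄ᵢ)² = 523.784
MSB = 120.216/2 = 60.1080; MSW = 523.784/22 = 23.8084
F = MSB/MSW = 2.5247
df = (2, 22)
p-value (upper-tail) = 0.10302
→ bracket: p>=0.10

p-value bracket: p>=0.10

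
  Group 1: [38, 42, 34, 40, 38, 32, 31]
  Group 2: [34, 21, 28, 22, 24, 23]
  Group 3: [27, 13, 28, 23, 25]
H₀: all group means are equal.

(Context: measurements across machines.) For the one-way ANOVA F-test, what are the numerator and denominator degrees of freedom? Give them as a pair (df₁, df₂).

degrees of freedom = [2, 15]

k = 3 groups, N = 18 total
df = (k−1, N−k) = (3−1, 18−3) = (2, 15)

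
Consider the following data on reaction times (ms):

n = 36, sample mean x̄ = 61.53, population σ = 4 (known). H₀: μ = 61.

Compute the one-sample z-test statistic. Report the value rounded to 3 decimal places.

test statistic = 0.795

SE = σ/√n = 4/√36 = 0.6667
z = (x̄−μ₀)/SE = (61.53−61)/0.6667 = 0.7950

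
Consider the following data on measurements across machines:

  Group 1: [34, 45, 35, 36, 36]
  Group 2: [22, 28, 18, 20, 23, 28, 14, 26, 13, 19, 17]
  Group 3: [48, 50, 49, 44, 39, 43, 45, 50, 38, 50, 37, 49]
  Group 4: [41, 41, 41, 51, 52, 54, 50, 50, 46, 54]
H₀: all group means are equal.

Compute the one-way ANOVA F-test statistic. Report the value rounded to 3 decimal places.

Group means [37.20, 20.73, 45.17, 48.00], grand mean 37.789
SSB = Σnᵢ(x̄ᵢ−x̄)² = 4899.667; SSW = ΣΣ(x−x̄ᵢ)² = 874.648
MSB = 4899.667/3 = 1633.2224; MSW = 874.648/34 = 25.7250
F = MSB/MSW = 63.4879
df = (3, 34)

test statistic = 63.488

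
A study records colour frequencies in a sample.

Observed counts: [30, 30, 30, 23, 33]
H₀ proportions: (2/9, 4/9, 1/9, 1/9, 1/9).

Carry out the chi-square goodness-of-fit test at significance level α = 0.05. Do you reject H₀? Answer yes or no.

reject H₀: yes

n = 146; E_i = n·p_i = [32.44, 64.89, 16.22, 16.22, 16.22]
χ² = (30−32.44)²/32.44 + (30−64.89)²/64.89 + (30−16.22)²/16.22 + (23−16.22)²/16.22 + (33−16.22)²/16.22 = 50.8288
df = 4
p-value (upper-tail) = 0.00000
At α=0.05: p < α → reject H₀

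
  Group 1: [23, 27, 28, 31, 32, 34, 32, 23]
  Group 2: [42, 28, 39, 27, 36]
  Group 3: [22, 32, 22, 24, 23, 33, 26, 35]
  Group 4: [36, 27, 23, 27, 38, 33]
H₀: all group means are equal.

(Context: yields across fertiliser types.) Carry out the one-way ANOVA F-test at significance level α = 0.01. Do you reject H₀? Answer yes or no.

Group means [28.75, 34.40, 27.12, 30.67], grand mean 29.741
SSB = Σnᵢ(x̄ᵢ−x̄)² = 176.277; SSW = ΣΣ(x−x̄ᵢ)² = 674.908
MSB = 176.277/3 = 58.7590; MSW = 674.908/23 = 29.3438
F = MSB/MSW = 2.0024
df = (3, 23)
p-value (upper-tail) = 0.14172
At α=0.01: p ≥ α → fail to reject H₀

reject H₀: no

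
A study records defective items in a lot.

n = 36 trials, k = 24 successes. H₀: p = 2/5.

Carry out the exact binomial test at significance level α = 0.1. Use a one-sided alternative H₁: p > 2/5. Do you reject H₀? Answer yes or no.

Exact binomial: n=36, k=24, p₀=2/5=0.4000
P(X≥24) from Σ C(n,i)·p₀^i·(1−p₀)^(n−i)
p-value (one-sided, H₁ greater) = 0.00110
At α=0.1: p < α → reject H₀

reject H₀: yes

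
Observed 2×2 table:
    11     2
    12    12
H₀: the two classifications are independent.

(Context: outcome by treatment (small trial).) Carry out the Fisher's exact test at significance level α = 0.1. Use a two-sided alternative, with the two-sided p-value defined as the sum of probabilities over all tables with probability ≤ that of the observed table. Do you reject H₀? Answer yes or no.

reject H₀: yes

Margins: r₁=13, r₂=24, c₁=23, c₂=14, n=37
p_obs = C(13,11)·C(24,12)/C(37,23); sum pmf over tables with pmf ≤ p_obs
p-value (two-sided) = 0.07404
At α=0.1: p < α → reject H₀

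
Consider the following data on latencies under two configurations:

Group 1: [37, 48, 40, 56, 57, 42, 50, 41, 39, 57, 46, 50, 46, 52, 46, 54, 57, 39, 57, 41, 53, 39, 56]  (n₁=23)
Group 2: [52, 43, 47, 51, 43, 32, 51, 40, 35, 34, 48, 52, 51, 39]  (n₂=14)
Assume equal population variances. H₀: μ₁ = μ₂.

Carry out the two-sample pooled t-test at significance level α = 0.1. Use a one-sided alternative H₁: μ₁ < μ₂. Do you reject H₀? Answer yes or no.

x̄₁=47.957, s₁=7.106, n₁=23
x̄₂=44.143, s₂=7.167, n₂=14
s_p² = [22·7.106² + 13·7.167²]/35 = 50.8192
SE = √(s_p²·(1/23+1/14)) = 2.4165
t = (47.957−44.143)/2.4165 = 1.5782
df = 35
p-value (one-sided, H₁ less) = 0.93824
At α=0.1: p ≥ α → fail to reject H₀

reject H₀: no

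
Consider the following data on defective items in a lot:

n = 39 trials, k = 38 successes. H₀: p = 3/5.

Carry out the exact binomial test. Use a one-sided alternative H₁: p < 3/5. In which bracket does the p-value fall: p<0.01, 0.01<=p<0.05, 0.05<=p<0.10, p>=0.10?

p-value bracket: p>=0.10

Exact binomial: n=39, k=38, p₀=3/5=0.6000
P(X≤38) from Σ C(n,i)·p₀^i·(1−p₀)^(n−i)
p-value (one-sided, H₁ less) = 1.00000
→ bracket: p>=0.10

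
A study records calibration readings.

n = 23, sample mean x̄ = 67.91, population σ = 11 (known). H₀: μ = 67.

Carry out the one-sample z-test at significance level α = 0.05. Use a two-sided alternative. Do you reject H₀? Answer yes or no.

SE = σ/√n = 11/√23 = 2.2937
z = (x̄−μ₀)/SE = (67.91−67)/2.2937 = 0.3967
p-value (two-sided) = 0.69155
At α=0.05: p ≥ α → fail to reject H₀

reject H₀: no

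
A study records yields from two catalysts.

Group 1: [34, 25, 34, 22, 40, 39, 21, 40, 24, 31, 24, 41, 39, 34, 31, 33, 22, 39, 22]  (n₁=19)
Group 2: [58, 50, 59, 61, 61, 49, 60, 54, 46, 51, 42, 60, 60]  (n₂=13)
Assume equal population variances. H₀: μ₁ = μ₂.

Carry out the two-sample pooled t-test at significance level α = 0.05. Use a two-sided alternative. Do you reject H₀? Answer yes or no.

x̄₁=31.316, s₁=7.303, n₁=19
x̄₂=54.692, s₂=6.447, n₂=13
s_p² = [18·7.303² + 12·6.447²]/30 = 48.6291
SE = √(s_p²·(1/19+1/13)) = 2.5100
t = (31.316−54.692)/2.5100 = -9.3133
df = 30
p-value (two-sided) = 0.00000
At α=0.05: p < α → reject H₀

reject H₀: yes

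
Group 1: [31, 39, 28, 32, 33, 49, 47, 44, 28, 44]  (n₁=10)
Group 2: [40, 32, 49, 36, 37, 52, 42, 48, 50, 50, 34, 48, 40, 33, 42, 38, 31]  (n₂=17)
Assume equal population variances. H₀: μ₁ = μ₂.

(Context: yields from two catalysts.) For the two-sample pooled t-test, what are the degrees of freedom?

df = n₁ + n₂ − 2 = 10 + 17 − 2 = 25

degrees of freedom = 25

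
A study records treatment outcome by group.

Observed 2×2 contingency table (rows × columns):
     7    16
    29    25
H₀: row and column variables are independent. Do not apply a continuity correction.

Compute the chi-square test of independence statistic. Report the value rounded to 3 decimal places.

Row totals [23, 54], col totals [36, 41], n=77
χ² = (7−10.75)²/10.75 + (16−12.25)²/12.25 + (29−25.25)²/25.25 + (25−28.75)²/28.75 = 3.5082
df = 1

test statistic = 3.508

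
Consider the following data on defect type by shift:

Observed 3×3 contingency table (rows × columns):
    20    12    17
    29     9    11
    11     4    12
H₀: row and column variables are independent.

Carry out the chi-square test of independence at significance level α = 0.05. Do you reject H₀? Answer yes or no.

reject H₀: no

Row totals [49, 49, 27], col totals [60, 25, 40], n=125
χ² = (20−23.52)²/23.52 + (12−9.80)²/9.80 + (17−15.68)²/15.68 + (29−23.52)²/23.52 + (9−9.80)²/9.80 + (11−15.68)²/15.68 + (11−12.96)²/12.96 + (4−5.40)²/5.40 + (12−8.64)²/8.64 = 5.8368
df = 4
p-value (upper-tail) = 0.21167
At α=0.05: p ≥ α → fail to reject H₀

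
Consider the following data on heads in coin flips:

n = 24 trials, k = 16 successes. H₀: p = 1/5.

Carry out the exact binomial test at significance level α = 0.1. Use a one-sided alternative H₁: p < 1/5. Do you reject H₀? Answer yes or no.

Exact binomial: n=24, k=16, p₀=1/5=0.2000
P(X≤16) from Σ C(n,i)·p₀^i·(1−p₀)^(n−i)
p-value (one-sided, H₁ less) = 1.00000
At α=0.1: p ≥ α → fail to reject H₀

reject H₀: no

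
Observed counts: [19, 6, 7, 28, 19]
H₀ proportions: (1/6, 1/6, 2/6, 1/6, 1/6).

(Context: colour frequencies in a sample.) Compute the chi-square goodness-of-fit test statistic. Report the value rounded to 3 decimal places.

n = 79; E_i = n·p_i = [13.17, 13.17, 26.33, 13.17, 13.17]
χ² = (19−13.17)²/13.17 + (6−13.17)²/13.17 + (7−26.33)²/26.33 + (28−13.17)²/13.17 + (19−13.17)²/13.17 = 39.9747
df = 4

test statistic = 39.975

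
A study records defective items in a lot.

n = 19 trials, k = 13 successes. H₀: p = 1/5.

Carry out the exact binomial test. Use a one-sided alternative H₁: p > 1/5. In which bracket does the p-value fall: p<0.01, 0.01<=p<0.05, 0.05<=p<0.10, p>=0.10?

p-value bracket: p<0.01

Exact binomial: n=19, k=13, p₀=1/5=0.2000
P(X≥13) from Σ C(n,i)·p₀^i·(1−p₀)^(n−i)
p-value (one-sided, H₁ greater) = 0.00001
→ bracket: p<0.01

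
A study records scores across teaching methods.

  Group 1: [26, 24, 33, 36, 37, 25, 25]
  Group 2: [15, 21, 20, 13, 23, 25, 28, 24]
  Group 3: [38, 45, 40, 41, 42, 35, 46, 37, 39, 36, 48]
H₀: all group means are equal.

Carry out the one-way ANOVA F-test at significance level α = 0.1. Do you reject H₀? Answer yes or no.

reject H₀: yes

Group means [29.43, 21.12, 40.64], grand mean 31.615
SSB = Σnᵢ(x̄ᵢ−x̄)² = 1809.019; SSW = ΣΣ(x−x̄ᵢ)² = 553.135
MSB = 1809.019/2 = 904.5096; MSW = 553.135/23 = 24.0493
F = MSB/MSW = 37.6106
df = (2, 23)
p-value (upper-tail) = 0.00000
At α=0.1: p < α → reject H₀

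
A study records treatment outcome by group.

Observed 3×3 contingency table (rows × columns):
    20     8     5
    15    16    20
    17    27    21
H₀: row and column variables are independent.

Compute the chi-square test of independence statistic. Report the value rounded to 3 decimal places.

Row totals [33, 51, 65], col totals [52, 51, 46], n=149
χ² = (20−11.52)²/11.52 + (8−11.30)²/11.30 + (5−10.19)²/10.19 + (15−17.80)²/17.80 + (16−17.46)²/17.46 + (20−15.74)²/15.74 + (17−22.68)²/22.68 + (27−22.25)²/22.25 + (21−20.07)²/20.07 = 14.0461
df = 4

test statistic = 14.046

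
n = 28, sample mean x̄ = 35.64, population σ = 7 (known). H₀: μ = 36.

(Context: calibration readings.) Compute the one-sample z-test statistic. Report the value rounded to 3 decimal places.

SE = σ/√n = 7/√28 = 1.3229
z = (x̄−μ₀)/SE = (35.64−36)/1.3229 = -0.2721

test statistic = -0.272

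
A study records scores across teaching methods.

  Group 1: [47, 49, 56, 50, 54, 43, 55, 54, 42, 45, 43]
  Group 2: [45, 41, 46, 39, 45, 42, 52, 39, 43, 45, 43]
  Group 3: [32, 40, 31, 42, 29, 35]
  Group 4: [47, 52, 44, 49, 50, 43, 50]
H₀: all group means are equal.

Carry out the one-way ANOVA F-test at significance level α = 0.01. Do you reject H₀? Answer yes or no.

reject H₀: yes

Group means [48.91, 43.64, 34.83, 47.86], grand mean 44.629
SSB = Σnᵢ(x̄ᵢ−x̄)² = 861.026; SSW = ΣΣ(x−x̄ᵢ)² = 613.145
MSB = 861.026/3 = 287.0088; MSW = 613.145/31 = 19.7789
F = MSB/MSW = 14.5109
df = (3, 31)
p-value (upper-tail) = 0.00000
At α=0.01: p < α → reject H₀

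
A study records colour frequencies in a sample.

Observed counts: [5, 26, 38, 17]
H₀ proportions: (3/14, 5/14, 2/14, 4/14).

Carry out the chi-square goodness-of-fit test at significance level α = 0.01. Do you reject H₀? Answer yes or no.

n = 86; E_i = n·p_i = [18.43, 30.71, 12.29, 24.57]
χ² = (5−18.43)²/18.43 + (26−30.71)²/30.71 + (38−12.29)²/12.29 + (17−24.57)²/24.57 = 66.6624
df = 3
p-value (upper-tail) = 0.00000
At α=0.01: p < α → reject H₀

reject H₀: yes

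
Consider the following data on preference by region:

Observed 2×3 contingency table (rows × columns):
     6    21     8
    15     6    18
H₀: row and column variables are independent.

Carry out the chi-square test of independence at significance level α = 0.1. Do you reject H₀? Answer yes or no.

reject H₀: yes

Row totals [35, 39], col totals [21, 27, 26], n=74
χ² = (6−9.93)²/9.93 + (21−12.77)²/12.77 + (8−12.30)²/12.30 + (15−11.07)²/11.07 + (6−14.23)²/14.23 + (18−13.70)²/13.70 = 15.8668
df = 2
p-value (upper-tail) = 0.00036
At α=0.1: p < α → reject H₀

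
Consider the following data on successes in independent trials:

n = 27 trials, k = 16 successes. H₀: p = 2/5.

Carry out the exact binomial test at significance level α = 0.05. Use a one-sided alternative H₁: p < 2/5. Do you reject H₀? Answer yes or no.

Exact binomial: n=27, k=16, p₀=2/5=0.4000
P(X≤16) from Σ C(n,i)·p₀^i·(1−p₀)^(n−i)
p-value (one-sided, H₁ less) = 0.98662
At α=0.05: p ≥ α → fail to reject H₀

reject H₀: no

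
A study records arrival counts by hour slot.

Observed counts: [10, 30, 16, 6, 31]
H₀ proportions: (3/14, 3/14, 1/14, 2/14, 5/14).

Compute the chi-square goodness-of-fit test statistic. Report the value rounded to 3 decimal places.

n = 93; E_i = n·p_i = [19.93, 19.93, 6.64, 13.29, 33.21]
χ² = (10−19.93)²/19.93 + (30−19.93)²/19.93 + (16−6.64)²/6.64 + (6−13.29)²/13.29 + (31−33.21)²/33.21 = 27.3599
df = 4

test statistic = 27.360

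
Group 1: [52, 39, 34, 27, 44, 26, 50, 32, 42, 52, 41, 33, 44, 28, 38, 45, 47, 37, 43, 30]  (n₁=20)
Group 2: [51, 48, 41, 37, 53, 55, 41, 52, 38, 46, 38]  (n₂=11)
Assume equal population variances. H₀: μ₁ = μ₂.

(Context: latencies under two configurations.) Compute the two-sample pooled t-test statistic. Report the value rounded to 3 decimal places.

test statistic = -2.165

x̄₁=39.200, s₁=8.167, n₁=20
x̄₂=45.455, s₂=6.714, n₂=11
s_p² = [19·8.167² + 10·6.714²]/29 = 59.2389
SE = √(s_p²·(1/20+1/11)) = 2.8892
t = (39.200−45.455)/2.8892 = -2.1648
df = 29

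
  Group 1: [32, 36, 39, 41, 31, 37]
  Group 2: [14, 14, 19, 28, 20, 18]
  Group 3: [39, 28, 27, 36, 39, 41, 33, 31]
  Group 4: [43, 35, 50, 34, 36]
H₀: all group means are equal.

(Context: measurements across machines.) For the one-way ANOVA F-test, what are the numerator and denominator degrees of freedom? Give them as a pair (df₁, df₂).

degrees of freedom = [3, 21]

k = 4 groups, N = 25 total
df = (k−1, N−k) = (4−1, 25−4) = (3, 21)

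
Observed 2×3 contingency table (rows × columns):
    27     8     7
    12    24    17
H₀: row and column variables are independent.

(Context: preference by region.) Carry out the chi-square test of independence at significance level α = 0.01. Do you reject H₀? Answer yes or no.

reject H₀: yes

Row totals [42, 53], col totals [39, 32, 24], n=95
χ² = (27−17.24)²/17.24 + (8−14.15)²/14.15 + (7−10.61)²/10.61 + (12−21.76)²/21.76 + (24−17.85)²/17.85 + (17−13.39)²/13.39 = 16.8886
df = 2
p-value (upper-tail) = 0.00022
At α=0.01: p < α → reject H₀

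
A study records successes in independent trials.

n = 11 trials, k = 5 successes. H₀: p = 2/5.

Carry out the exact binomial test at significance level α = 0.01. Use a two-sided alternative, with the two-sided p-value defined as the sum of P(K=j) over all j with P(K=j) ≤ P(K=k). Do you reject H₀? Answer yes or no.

reject H₀: no

Exact binomial: n=11, k=5, p₀=2/5=0.4000
P(X=j) = C(n,j)·p₀^j·(1−p₀)^(n−j); p = Σ P(X=j) over j with P(X=j) ≤ P(X=5)
p-value (two-sided) = 0.76351
At α=0.01: p ≥ α → fail to reject H₀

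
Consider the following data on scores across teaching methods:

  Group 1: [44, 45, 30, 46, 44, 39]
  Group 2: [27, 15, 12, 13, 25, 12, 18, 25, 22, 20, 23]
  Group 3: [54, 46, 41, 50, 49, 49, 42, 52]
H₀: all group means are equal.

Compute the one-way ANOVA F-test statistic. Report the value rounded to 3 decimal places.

Group means [41.33, 19.27, 47.88], grand mean 33.720
SSB = Σnᵢ(x̄ᵢ−x̄)² = 4246.650; SSW = ΣΣ(x−x̄ᵢ)² = 642.390
MSB = 4246.650/2 = 2123.3249; MSW = 642.390/22 = 29.1996
F = MSB/MSW = 72.7177
df = (2, 22)

test statistic = 72.718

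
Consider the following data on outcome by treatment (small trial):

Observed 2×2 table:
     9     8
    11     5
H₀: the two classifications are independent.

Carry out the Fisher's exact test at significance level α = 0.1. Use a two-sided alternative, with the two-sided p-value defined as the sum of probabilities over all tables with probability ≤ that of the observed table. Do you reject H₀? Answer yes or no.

reject H₀: no

Margins: r₁=17, r₂=16, c₁=20, c₂=13, n=33
p_obs = C(17,9)·C(16,11)/C(33,20); sum pmf over tables with pmf ≤ p_obs
p-value (two-sided) = 0.48127
At α=0.1: p ≥ α → fail to reject H₀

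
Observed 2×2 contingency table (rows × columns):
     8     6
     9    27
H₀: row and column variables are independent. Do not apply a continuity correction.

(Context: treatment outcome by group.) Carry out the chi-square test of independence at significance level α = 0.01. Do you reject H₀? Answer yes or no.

Row totals [14, 36], col totals [17, 33], n=50
χ² = (8−4.76)²/4.76 + (6−9.24)²/9.24 + (9−12.24)²/12.24 + (27−23.76)²/23.76 = 4.6409
df = 1
p-value (upper-tail) = 0.03122
At α=0.01: p ≥ α → fail to reject H₀

reject H₀: no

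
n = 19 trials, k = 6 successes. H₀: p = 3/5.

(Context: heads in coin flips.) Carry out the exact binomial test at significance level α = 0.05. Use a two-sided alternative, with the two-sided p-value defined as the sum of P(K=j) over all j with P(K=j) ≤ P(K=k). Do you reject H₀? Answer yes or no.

reject H₀: yes

Exact binomial: n=19, k=6, p₀=3/5=0.6000
P(X=j) = C(n,j)·p₀^j·(1−p₀)^(n−j); p = Σ P(X=j) over j with P(X=j) ≤ P(X=6)
p-value (two-sided) = 0.01703
At α=0.05: p < α → reject H₀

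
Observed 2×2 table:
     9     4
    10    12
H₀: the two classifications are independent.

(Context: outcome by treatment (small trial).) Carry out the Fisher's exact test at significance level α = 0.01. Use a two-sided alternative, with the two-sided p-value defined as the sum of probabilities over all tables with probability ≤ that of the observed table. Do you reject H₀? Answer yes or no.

Margins: r₁=13, r₂=22, c₁=19, c₂=16, n=35
p_obs = C(13,9)·C(22,10)/C(35,19); sum pmf over tables with pmf ≤ p_obs
p-value (two-sided) = 0.29282
At α=0.01: p ≥ α → fail to reject H₀

reject H₀: no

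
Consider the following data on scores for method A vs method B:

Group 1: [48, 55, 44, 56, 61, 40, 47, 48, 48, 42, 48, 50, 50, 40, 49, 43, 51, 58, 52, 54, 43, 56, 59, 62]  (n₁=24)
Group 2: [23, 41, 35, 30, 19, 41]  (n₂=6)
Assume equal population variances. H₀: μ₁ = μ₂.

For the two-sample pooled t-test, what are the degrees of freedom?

df = n₁ + n₂ − 2 = 24 + 6 − 2 = 28

degrees of freedom = 28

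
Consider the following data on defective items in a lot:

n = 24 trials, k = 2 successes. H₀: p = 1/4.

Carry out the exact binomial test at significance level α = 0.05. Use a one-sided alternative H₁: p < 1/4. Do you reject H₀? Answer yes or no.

Exact binomial: n=24, k=2, p₀=1/4=0.2500
P(X≤2) from Σ C(n,i)·p₀^i·(1−p₀)^(n−i)
p-value (one-sided, H₁ less) = 0.03980
At α=0.05: p < α → reject H₀

reject H₀: yes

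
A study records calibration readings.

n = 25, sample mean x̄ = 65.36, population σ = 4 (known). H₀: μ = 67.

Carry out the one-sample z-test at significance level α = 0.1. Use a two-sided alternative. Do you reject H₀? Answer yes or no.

SE = σ/√n = 4/√25 = 0.8000
z = (x̄−μ₀)/SE = (65.36−67)/0.8000 = -2.0500
p-value (two-sided) = 0.04036
At α=0.1: p < α → reject H₀

reject H₀: yes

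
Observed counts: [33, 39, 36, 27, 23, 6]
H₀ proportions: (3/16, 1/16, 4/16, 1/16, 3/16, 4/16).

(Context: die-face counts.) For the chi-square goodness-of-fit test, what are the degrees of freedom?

df = k − 1 = 6 − 1 = 5

degrees of freedom = 5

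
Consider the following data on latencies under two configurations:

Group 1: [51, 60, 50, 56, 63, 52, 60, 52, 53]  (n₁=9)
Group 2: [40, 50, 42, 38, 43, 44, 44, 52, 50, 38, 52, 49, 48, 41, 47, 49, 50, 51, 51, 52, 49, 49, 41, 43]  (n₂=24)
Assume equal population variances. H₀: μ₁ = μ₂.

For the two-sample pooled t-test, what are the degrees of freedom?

df = n₁ + n₂ − 2 = 9 + 24 − 2 = 31

degrees of freedom = 31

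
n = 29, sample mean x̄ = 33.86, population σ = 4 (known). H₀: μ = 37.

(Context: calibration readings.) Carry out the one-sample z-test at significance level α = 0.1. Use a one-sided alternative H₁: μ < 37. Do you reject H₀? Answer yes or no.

reject H₀: yes

SE = σ/√n = 4/√29 = 0.7428
z = (x̄−μ₀)/SE = (33.86−37)/0.7428 = -4.2274
p-value (one-sided, H₁ less) = 0.00001
At α=0.1: p < α → reject H₀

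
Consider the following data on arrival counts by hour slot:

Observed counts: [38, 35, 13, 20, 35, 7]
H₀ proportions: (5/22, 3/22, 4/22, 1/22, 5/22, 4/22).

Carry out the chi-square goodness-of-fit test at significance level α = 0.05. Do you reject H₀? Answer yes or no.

reject H₀: yes

n = 148; E_i = n·p_i = [33.64, 20.18, 26.91, 6.73, 33.64, 26.91]
χ² = (38−33.64)²/33.64 + (35−20.18)²/20.18 + (13−26.91)²/26.91 + (20−6.73)²/6.73 + (35−33.64)²/33.64 + (7−26.91)²/26.91 = 59.6077
df = 5
p-value (upper-tail) = 0.00000
At α=0.05: p < α → reject H₀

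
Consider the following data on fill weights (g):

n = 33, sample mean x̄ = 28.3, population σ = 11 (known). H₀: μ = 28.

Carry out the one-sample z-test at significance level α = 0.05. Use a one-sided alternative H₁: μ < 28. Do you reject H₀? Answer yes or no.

reject H₀: no

SE = σ/√n = 11/√33 = 1.9149
z = (x̄−μ₀)/SE = (28.3−28)/1.9149 = 0.1567
p-value (one-sided, H₁ less) = 0.56225
At α=0.05: p ≥ α → fail to reject H₀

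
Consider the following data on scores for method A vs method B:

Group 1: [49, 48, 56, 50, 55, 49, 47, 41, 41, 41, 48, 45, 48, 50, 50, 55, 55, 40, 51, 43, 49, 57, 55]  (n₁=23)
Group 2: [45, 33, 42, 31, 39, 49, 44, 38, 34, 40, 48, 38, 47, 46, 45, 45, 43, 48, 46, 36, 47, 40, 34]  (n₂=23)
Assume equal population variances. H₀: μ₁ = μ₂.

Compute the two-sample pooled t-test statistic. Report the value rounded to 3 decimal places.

test statistic = 4.578

x̄₁=48.826, s₁=5.202, n₁=23
x̄₂=41.652, s₂=5.424, n₂=23
s_p² = [22·5.202² + 22·5.424²]/44 = 28.2391
SE = √(s_p²·(1/23+1/23)) = 1.5670
t = (48.826−41.652)/1.5670 = 4.5780
df = 44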